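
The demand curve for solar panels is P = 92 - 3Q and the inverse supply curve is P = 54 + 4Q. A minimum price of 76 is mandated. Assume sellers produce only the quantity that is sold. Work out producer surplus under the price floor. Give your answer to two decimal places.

Free-market equilibrium: 92 - 3Q = 54 + 4Q gives Q* = 5.4286, P* = 75.7143.
At the floor price 76, quantity demanded is (92 - 76)/3 = 5.3333; demand is the short side, so Q = 5.3333 trades at P = 76.
The supply price at Q = 5.3333 is 75.3333. PS is the trapezoid between 76 and supply over [0, 5.3333]: (1/2)[(76 - 54) + (76 - 75.3333)](5.3333) = 60.4444.

60.44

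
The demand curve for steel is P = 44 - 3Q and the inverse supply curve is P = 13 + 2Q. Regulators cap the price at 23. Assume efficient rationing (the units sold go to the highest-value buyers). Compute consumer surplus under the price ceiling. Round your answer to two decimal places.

Without the control, 44 - 3Q = 13 + 2Q so Q* = 6.2 and P* = 25.4.
At the ceiling price 23, quantity supplied is (23 - 13)/2 = 5; supply is the short side, so Q = 5 trades at P = 23.
The demand price at Q = 5 is 29. CS is the trapezoid between demand and 23 over [0, 5]: (1/2)[(44 - 23) + (29 - 23)](5) = 67.5.

67.50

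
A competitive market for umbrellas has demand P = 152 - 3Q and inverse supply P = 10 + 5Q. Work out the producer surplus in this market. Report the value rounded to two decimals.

787.66

Set 152 - 3Q = 10 + 5Q, which gives 142 = 8Q, so Q* = 17.75 and P* = 152 - 3(17.75) = 98.75.
PS is the area between P* and the supply curve from 0 to Q*: (1/2)(17.75)(88.75) = 787.6562.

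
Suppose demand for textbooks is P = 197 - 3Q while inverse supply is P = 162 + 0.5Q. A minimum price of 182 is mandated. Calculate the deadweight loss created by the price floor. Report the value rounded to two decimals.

Free-market equilibrium: 197 - 3Q = 162 + 0.5Q gives Q* = 10, P* = 167.
At P = 182, buyers demand (197 - 182)/3 = 5 while sellers would supply more, so the quantity traded is 5 at price 182.
At Q = 5 the demand price is 182 and the supply price is 164.5. Deadweight loss is the triangle between the curves from 5 to 10: (1/2)(182 - 164.5)(10 - 5) = 43.75.

43.75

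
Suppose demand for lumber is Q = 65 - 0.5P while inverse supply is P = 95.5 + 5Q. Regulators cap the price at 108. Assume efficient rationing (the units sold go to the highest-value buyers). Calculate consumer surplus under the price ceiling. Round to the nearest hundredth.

48.75

Rewriting demand in inverse form: P = 130 - 2Q.
Without the control, 130 - 2Q = 95.5 + 5Q so Q* = 4.9286 and P* = 120.1429.
At P = 108, sellers supply (108 - 95.5)/5 = 2.5 while buyers want more, so the quantity traded is 2.5 at price 108.
The demand price at Q = 2.5 is 125. CS is the trapezoid between demand and 108 over [0, 2.5]: (1/2)[(130 - 108) + (125 - 108)](2.5) = 48.75.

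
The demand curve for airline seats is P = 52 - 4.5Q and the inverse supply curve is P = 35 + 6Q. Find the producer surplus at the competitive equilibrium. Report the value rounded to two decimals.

7.86

Set 52 - 4.5Q = 35 + 6Q, which gives 17 = 10.5Q, so Q* = 1.619 and P* = 52 - 4.5(1.619) = 44.7143.
PS is the area between P* and the supply curve from 0 to Q*: (1/2)(1.619)(9.7143) = 7.8639.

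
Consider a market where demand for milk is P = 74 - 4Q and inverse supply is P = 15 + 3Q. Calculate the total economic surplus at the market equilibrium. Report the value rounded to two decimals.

Set 74 - 4Q = 15 + 3Q, which gives 59 = 7Q, so Q* = 8.4286 and P* = 74 - 4(8.4286) = 40.2857.
Total surplus is the full triangle between the curves from 0 to Q*: (1/2)(8.4286)(74 - 15) = 248.6429.

248.64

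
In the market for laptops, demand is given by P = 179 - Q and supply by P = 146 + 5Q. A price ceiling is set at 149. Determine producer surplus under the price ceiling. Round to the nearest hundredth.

Free-market equilibrium: 179 - Q = 146 + 5Q gives Q* = 5.5, P* = 173.5.
At P = 149, sellers supply (149 - 146)/5 = 0.6 while buyers want more, so the quantity traded is 0.6 at price 149.
PS is the triangle above supply below 149: (1/2)(0.6)(149 - 146) = 0.9.

0.90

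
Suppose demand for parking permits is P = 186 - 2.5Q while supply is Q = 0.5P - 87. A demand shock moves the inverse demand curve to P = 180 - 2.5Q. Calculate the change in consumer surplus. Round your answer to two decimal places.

-6.67

Rewriting supply in inverse form: P = 174 + 2Q.
Initial equilibrium: Q_0 = 2.6667, P_0 = 179.3333; CS_0 = (1/2)(2.6667)(6.6667) = 8.8889, PS_0 = (1/2)(2.6667)(5.3333) = 7.1111.
New equilibrium: 180 - 2.5Q = 174 + 2Q gives Q_1 = 1.3333, P_1 = 176.6667; CS_1 = 2.2222, PS_1 = 1.7778.
Change in consumer surplus = 2.2222 - 8.8889 = -6.6667.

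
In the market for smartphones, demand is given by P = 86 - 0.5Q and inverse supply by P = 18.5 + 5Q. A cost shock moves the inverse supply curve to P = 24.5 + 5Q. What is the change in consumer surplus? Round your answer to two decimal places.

-6.40

Initial equilibrium: Q_0 = 12.2727, P_0 = 79.8636; CS_0 = (1/2)(12.2727)(6.1364) = 37.655, PS_0 = (1/2)(12.2727)(61.3636) = 376.5496.
New equilibrium: 86 - 0.5Q = 24.5 + 5Q gives Q_1 = 11.1818, P_1 = 80.4091; CS_1 = 31.2583, PS_1 = 312.5826.
Change in consumer surplus = 31.2583 - 37.655 = -6.3967.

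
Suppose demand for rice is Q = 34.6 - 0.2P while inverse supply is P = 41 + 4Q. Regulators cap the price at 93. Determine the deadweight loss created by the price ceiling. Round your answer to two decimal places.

12.50

Rewriting demand in inverse form: P = 173 - 5Q.
Free-market equilibrium: 173 - 5Q = 41 + 4Q gives Q* = 14.6667, P* = 99.6667.
At the ceiling price 93, quantity supplied is (93 - 41)/4 = 13; supply is the short side, so Q = 13 trades at P = 93.
The lost-trades triangle has base Q* - 13 = 1.6667 and height equal to the gap between the curves at Q = 13, which is 108 - 93 = 15. DWL = (1/2)(1.6667)(15) = 12.5.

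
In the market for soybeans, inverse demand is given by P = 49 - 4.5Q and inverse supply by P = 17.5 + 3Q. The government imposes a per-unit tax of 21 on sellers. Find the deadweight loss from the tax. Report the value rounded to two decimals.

29.40

Without the tax, 49 - 4.5Q = 17.5 + 3Q so Q* = 4.2 and P* = 30.1.
With the tax, sellers need 21 more per unit: 49 - 4.5Q = 17.5 + 3Q + 21, so Q_t = 1.4. Buyers pay P_b = 42.7; sellers receive P_s = P_b - 21 = 21.7.
The welfare triangle lost has base Q* - Q_t = 2.8 and height t = 21, so DWL = (1/2)(2.8)(21) = 29.4.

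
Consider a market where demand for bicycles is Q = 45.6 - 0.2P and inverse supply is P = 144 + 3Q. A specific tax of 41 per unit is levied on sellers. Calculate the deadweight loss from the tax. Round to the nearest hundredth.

105.06

Rewriting demand in inverse form: P = 228 - 5Q.
Without the tax, 228 - 5Q = 144 + 3Q so Q* = 10.5 and P* = 175.5.
With the tax, sellers need 41 more per unit: 228 - 5Q = 144 + 3Q + 41, so Q_t = 5.375. Buyers pay P_b = 201.125; sellers receive P_s = P_b - 41 = 160.125.
Deadweight loss is the triangle between the curves from Q_t to Q*: (1/2)(10.5 - 5.375)(41) = 105.0625.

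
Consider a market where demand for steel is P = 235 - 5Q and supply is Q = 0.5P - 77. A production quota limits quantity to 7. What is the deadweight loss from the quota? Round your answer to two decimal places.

Rewriting supply in inverse form: P = 154 + 2Q.
Unrestricted equilibrium: Q* = (235 - 154)/(5 + 2) = 11.5714.
At Q = 7 the demand price is 235 - 5(7) = 200 and the supply price is 154 + 2(7) = 168.
DWL = (1/2)(gap between curves at 7) x (Q* - 7) = (1/2)(32)(4.5714) = 73.1429.

73.14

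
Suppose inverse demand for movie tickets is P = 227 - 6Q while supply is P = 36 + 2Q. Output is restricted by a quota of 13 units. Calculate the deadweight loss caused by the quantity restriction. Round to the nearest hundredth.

473.06

Without the quota, 227 - 6Q = 36 + 2Q gives Q* = 23.875.
At Q = 13 the demand price is 227 - 6(13) = 149 and the supply price is 36 + 2(13) = 62.
DWL = (1/2)(gap between curves at 13) x (Q* - 13) = (1/2)(87)(10.875) = 473.0625.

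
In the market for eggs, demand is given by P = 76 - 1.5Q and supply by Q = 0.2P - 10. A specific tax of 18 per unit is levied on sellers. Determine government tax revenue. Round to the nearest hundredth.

Rewriting supply in inverse form: P = 50 + 5Q.
Pre-tax equilibrium: 76 - 1.5Q = 50 + 5Q gives Q* = 4, P* = 70.
A tax on sellers shifts supply up by 18: 76 - 1.5Q = 50 + 5Q + 18, so Q_t = 1.2308. Buyers pay P_b = 74.1538; sellers receive P_s = P_b - 18 = 56.1538.
Tax revenue = t x Q_t = 18 x 1.2308 = 22.1538.

22.15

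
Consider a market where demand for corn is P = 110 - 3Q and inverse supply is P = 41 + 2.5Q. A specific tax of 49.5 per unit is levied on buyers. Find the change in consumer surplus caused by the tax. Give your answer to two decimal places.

Pre-tax equilibrium: 110 - 3Q = 41 + 2.5Q gives Q* = 12.5455, P* = 72.3636.
With the tax, buyers' net willingness to pay falls by 49.5: (110 - 49.5) - 3Q = 41 + 2.5Q, so Q_t = 3.5455. Buyers pay P_b = 99.3636; sellers receive P_s = P_b - 49.5 = 49.8636.
CS falls from (1/2)(12.5455)(37.6364) = 236.0826 to (1/2)(3.5455)(10.6364) = 18.8554, a change of -217.2273.

-217.23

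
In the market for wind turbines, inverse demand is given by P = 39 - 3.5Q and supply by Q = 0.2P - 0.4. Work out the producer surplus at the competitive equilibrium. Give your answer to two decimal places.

47.37

Rewriting supply in inverse form: P = 2 + 5Q.
Equilibrium: 39 - 3.5Q = 2 + 5Q, so Q* = 4.3529 and P* = 23.7647.
PS is the area between P* and the supply curve from 0 to Q*: (1/2)(4.3529)(21.7647) = 47.3702.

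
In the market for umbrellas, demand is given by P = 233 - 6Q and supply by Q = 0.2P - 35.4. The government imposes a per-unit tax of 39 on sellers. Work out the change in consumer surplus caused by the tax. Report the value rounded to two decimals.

Rewriting supply in inverse form: P = 177 + 5Q.
Pre-tax equilibrium: 233 - 6Q = 177 + 5Q gives Q* = 5.0909, P* = 202.4545.
A tax on sellers shifts supply up by 39: 233 - 6Q = 177 + 5Q + 39, so Q_t = 1.5455. Buyers pay P_b = 223.7273; sellers receive P_s = P_b - 39 = 184.7273.
Consumers lose the trapezoid between P* and P_b out to Q_t plus the triangle from Q_t to Q*: change in CS = 7.1653 - 77.7521 = -70.5868.

-70.59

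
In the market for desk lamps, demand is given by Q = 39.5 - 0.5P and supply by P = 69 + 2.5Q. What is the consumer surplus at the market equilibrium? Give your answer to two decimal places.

4.94

Rewriting demand in inverse form: P = 79 - 2Q.
Set 79 - 2Q = 69 + 2.5Q, which gives 10 = 4.5Q, so Q* = 2.2222 and P* = 79 - 2(2.2222) = 74.5556.
CS is the area between the demand curve and P* from 0 to Q*: (1/2)(2.2222)(4.4444) = 4.9383.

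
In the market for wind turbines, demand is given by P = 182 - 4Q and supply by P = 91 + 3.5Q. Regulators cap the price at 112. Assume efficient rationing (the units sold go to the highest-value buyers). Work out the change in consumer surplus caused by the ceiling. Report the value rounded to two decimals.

53.56

Without the control, 182 - 4Q = 91 + 3.5Q so Q* = 12.1333 and P* = 133.4667.
At P = 112, sellers supply (112 - 91)/3.5 = 6 while buyers want more, so the quantity traded is 6 at price 112.
CS goes from (1/2)(12.1333)(48.5333) = 294.4356 to 348 (computed as (182 - 112)(6) - (1/2)(4)(6)^2), a change of 53.5644.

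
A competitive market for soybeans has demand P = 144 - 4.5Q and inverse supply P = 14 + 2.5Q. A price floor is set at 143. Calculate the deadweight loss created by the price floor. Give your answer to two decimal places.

1178.43

Free-market equilibrium: 144 - 4.5Q = 14 + 2.5Q gives Q* = 18.5714, P* = 60.4286.
At the floor price 143, quantity demanded is (144 - 143)/4.5 = 0.2222; demand is the short side, so Q = 0.2222 trades at P = 143.
At Q = 0.2222 the demand price is 143 and the supply price is 14.5556. Deadweight loss is the triangle between the curves from 0.2222 to 18.5714: (1/2)(143 - 14.5556)(18.5714 - 0.2222) = 1178.4268.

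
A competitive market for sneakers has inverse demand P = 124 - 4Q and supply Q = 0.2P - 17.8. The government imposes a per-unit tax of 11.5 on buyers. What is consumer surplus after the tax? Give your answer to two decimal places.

Rewriting supply in inverse form: P = 89 + 5Q.
Pre-tax equilibrium: 124 - 4Q = 89 + 5Q gives Q* = 3.8889, P* = 108.4444.
With the tax, buyers' net willingness to pay falls by 11.5: (124 - 11.5) - 4Q = 89 + 5Q, so Q_t = 2.6111. Buyers pay P_b = 113.5556; sellers receive P_s = P_b - 11.5 = 102.0556.
Consumer surplus is the triangle under demand above P_b: (1/2)(2.6111)(124 - 113.5556) = 13.6358.

13.64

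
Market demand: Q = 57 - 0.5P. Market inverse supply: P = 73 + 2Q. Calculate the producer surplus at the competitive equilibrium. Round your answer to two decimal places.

105.06

Rewriting demand in inverse form: P = 114 - 2Q.
Set 114 - 2Q = 73 + 2Q, which gives 41 = 4Q, so Q* = 10.25 and P* = 114 - 2(10.25) = 93.5.
PS is the area between P* and the supply curve from 0 to Q*: (1/2)(10.25)(20.5) = 105.0625.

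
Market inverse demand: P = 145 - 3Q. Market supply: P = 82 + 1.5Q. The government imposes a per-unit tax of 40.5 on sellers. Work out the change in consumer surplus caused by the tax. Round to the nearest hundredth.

Without the tax, 145 - 3Q = 82 + 1.5Q so Q* = 14 and P* = 103.
With the tax, sellers need 40.5 more per unit: 145 - 3Q = 82 + 1.5Q + 40.5, so Q_t = 5. Buyers pay P_b = 130; sellers receive P_s = P_b - 40.5 = 89.5.
Consumers lose the trapezoid between P* and P_b out to Q_t plus the triangle from Q_t to Q*: change in CS = 37.5 - 294 = -256.5.

-256.50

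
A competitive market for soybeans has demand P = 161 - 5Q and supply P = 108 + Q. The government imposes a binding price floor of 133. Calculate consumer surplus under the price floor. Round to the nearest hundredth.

78.40

Free-market equilibrium: 161 - 5Q = 108 + Q gives Q* = 8.8333, P* = 116.8333.
At the floor price 133, quantity demanded is (161 - 133)/5 = 5.6; demand is the short side, so Q = 5.6 trades at P = 133.
CS is the triangle under demand above 133: (1/2)(5.6)(161 - 133) = 78.4.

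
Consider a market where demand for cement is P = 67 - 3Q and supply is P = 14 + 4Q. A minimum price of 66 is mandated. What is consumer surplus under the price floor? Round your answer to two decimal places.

Without the control, 67 - 3Q = 14 + 4Q so Q* = 7.5714 and P* = 44.2857.
At P = 66, buyers demand (67 - 66)/3 = 0.3333 while sellers would supply more, so the quantity traded is 0.3333 at price 66.
CS is the triangle under demand above 66: (1/2)(0.3333)(67 - 66) = 0.1667.

0.17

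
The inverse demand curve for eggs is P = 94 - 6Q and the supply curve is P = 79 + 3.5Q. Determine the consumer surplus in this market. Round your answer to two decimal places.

7.48

Set 94 - 6Q = 79 + 3.5Q, which gives 15 = 9.5Q, so Q* = 1.5789 and P* = 94 - 6(1.5789) = 84.5263.
CS is the area between the demand curve and P* from 0 to Q*: (1/2)(1.5789)(9.4737) = 7.4792.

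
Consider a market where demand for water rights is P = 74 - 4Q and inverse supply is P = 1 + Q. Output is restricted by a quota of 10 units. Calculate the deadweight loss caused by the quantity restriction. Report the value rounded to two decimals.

Without the quota, 74 - 4Q = 1 + Q gives Q* = 14.6.
At Q = 10 the demand price is 74 - 4(10) = 34 and the supply price is 1 + (10) = 11.
Deadweight loss is the triangle between the curves from 10 to 14.6: (1/2)(34 - 11)(14.6 - 10) = 52.9.

52.90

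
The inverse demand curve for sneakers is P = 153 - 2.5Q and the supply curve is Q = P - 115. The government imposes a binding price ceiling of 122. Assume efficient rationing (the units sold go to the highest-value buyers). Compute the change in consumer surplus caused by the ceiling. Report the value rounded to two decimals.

8.40

Rewriting supply in inverse form: P = 115 + Q.
Free-market equilibrium: 153 - 2.5Q = 115 + Q gives Q* = 10.8571, P* = 125.8571.
At P = 122, sellers supply (122 - 115)/1 = 7 while buyers want more, so the quantity traded is 7 at price 122.
CS goes from (1/2)(10.8571)(27.1429) = 147.3469 to 155.75 (computed as (153 - 122)(7) - (1/2)(2.5)(7)^2), a change of 8.4031.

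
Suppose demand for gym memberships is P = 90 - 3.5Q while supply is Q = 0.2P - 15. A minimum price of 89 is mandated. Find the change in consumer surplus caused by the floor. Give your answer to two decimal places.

Rewriting supply in inverse form: P = 75 + 5Q.
Without the control, 90 - 3.5Q = 75 + 5Q so Q* = 1.7647 and P* = 83.8235.
At the floor price 89, quantity demanded is (90 - 89)/3.5 = 0.2857; demand is the short side, so Q = 0.2857 trades at P = 89.
CS goes from (1/2)(1.7647)(6.1765) = 5.4498 to 0.1429 (computed as (90 - 89)(0.2857) - (1/2)(3.5)(0.2857)^2), a change of -5.307.

-5.31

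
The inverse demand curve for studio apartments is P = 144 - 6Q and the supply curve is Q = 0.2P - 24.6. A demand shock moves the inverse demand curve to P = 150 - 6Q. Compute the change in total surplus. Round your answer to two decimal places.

Rewriting supply in inverse form: P = 123 + 5Q.
Initial equilibrium: Q_0 = 1.9091, P_0 = 132.5455; CS_0 = (1/2)(1.9091)(11.4545) = 10.9339, PS_0 = (1/2)(1.9091)(9.5455) = 9.1116.
New equilibrium: 150 - 6Q = 123 + 5Q gives Q_1 = 2.4545, P_1 = 135.2727; CS_1 = 18.0744, PS_1 = 15.062.
Change in total surplus = (18.0744 + 15.062) - (10.9339 + 9.1116) = 13.0909.

13.09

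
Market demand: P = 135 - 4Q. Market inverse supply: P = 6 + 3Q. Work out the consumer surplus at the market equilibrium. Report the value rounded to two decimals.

679.22

Equilibrium: 135 - 4Q = 6 + 3Q, so Q* = 18.4286 and P* = 61.2857.
CS is the area between the demand curve and P* from 0 to Q*: (1/2)(18.4286)(73.7143) = 679.2245.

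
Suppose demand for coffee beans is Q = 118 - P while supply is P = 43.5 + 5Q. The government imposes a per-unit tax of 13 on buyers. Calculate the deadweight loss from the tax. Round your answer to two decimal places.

Rewriting demand in inverse form: P = 118 - Q.
Pre-tax equilibrium: 118 - Q = 43.5 + 5Q gives Q* = 12.4167, P* = 105.5833.
A tax on buyers shifts demand down by 13: (118 - 13) - Q = 43.5 + 5Q, so Q_t = 10.25. Buyers pay P_b = 107.75; sellers receive P_s = P_b - 13 = 94.75.
The welfare triangle lost has base Q* - Q_t = 2.1667 and height t = 13, so DWL = (1/2)(2.1667)(13) = 14.0833.

14.08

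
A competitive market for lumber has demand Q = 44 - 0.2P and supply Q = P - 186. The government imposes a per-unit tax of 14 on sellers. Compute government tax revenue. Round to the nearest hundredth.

Rewriting demand in inverse form: P = 220 - 5Q.
Rewriting supply in inverse form: P = 186 + Q.
Pre-tax equilibrium: 220 - 5Q = 186 + Q gives Q* = 5.6667, P* = 191.6667.
With the tax, sellers need 14 more per unit: 220 - 5Q = 186 + Q + 14, so Q_t = 3.3333. Buyers pay P_b = 203.3333; sellers receive P_s = P_b - 14 = 189.3333.
Revenue is the tax times quantity traded: 14 x 3.3333 = 46.6667.

46.67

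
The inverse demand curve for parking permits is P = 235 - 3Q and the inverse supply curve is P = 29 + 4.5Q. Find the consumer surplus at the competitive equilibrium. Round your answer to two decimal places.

1131.63

Setting demand equal to supply, 206 = 7.5Q, so Q* = 27.4667 and P* = 152.6.
Consumer surplus is the triangle under demand above P*: (1/2)(27.4667)(235 - 152.6) = (1/2)(27.4667)(82.4) = 1131.6267.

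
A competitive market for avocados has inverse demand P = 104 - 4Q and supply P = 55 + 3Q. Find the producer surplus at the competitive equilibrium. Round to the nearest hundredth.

73.50

Equilibrium: 104 - 4Q = 55 + 3Q, so Q* = 7 and P* = 76.
PS is the area between P* and the supply curve from 0 to Q*: (1/2)(7)(21) = 73.5.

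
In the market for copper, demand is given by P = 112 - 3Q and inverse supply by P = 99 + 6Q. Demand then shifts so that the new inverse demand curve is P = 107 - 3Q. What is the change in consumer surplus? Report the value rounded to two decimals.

-1.94

Initial equilibrium: Q_0 = 1.4444, P_0 = 107.6667; CS_0 = (1/2)(1.4444)(4.3333) = 3.1296, PS_0 = (1/2)(1.4444)(8.6667) = 6.2593.
New equilibrium: 107 - 3Q = 99 + 6Q gives Q_1 = 0.8889, P_1 = 104.3333; CS_1 = 1.1852, PS_1 = 2.3704.
Change in consumer surplus = 1.1852 - 3.1296 = -1.9444.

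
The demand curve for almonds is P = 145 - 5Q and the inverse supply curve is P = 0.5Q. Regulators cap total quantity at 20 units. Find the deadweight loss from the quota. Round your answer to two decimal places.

111.36

Without the quota, 145 - 5Q = 0.5Q gives Q* = 26.3636.
At Q = 20 the demand price is 145 - 5(20) = 45 and the supply price is 0 + 0.5(20) = 10.
Deadweight loss is the triangle between the curves from 20 to 26.3636: (1/2)(45 - 10)(26.3636 - 20) = 111.3636.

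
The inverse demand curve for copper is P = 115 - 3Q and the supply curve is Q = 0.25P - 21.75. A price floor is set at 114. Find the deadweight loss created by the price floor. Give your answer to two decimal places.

Rewriting supply in inverse form: P = 87 + 4Q.
Without the control, 115 - 3Q = 87 + 4Q so Q* = 4 and P* = 103.
At the floor price 114, quantity demanded is (115 - 114)/3 = 0.3333; demand is the short side, so Q = 0.3333 trades at P = 114.
The lost-trades triangle has base Q* - 0.3333 = 3.6667 and height equal to the gap between the curves at Q = 0.3333, which is 114 - 88.3333 = 25.6667. DWL = (1/2)(3.6667)(25.6667) = 47.0556.

47.06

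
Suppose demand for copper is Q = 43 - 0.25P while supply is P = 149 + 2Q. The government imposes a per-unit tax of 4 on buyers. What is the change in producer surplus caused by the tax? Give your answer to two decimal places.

-4.67

Rewriting demand in inverse form: P = 172 - 4Q.
Pre-tax equilibrium: 172 - 4Q = 149 + 2Q gives Q* = 3.8333, P* = 156.6667.
A tax on buyers shifts demand down by 4: (172 - 4) - 4Q = 149 + 2Q, so Q_t = 3.1667. Buyers pay P_b = 159.3333; sellers receive P_s = P_b - 4 = 155.3333.
PS falls from (1/2)(3.8333)(7.6667) = 14.6944 to (1/2)(3.1667)(6.3333) = 10.0278, a change of -4.6667.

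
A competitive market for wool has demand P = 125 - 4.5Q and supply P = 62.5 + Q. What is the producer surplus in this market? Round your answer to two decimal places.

Setting demand equal to supply, 62.5 = 5.5Q, so Q* = 11.3636 and P* = 73.8636.
The supply curve's price intercept is 62.5, so PS = (1/2)(Q*)(P* - 62.5) = (1/2)(11.3636)(11.3636) = 64.5661.

64.57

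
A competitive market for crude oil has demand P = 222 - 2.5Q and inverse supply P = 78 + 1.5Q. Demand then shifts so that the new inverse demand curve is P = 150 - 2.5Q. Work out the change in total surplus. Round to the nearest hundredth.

Initial equilibrium: Q_0 = 36, P_0 = 132; CS_0 = (1/2)(36)(90) = 1620, PS_0 = (1/2)(36)(54) = 972.
New equilibrium: 150 - 2.5Q = 78 + 1.5Q gives Q_1 = 18, P_1 = 105; CS_1 = 405, PS_1 = 243.
Change in total surplus = (405 + 243) - (1620 + 972) = -1944.

-1944.00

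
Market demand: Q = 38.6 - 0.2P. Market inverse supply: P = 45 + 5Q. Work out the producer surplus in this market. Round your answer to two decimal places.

Rewriting demand in inverse form: P = 193 - 5Q.
Set 193 - 5Q = 45 + 5Q, which gives 148 = 10Q, so Q* = 14.8 and P* = 193 - 5(14.8) = 119.
The supply curve's price intercept is 45, so PS = (1/2)(Q*)(P* - 45) = (1/2)(14.8)(74) = 547.6.

547.60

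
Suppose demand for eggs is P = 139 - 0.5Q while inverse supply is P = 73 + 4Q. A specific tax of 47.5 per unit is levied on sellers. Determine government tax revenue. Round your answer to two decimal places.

195.28

Without the tax, 139 - 0.5Q = 73 + 4Q so Q* = 14.6667 and P* = 131.6667.
With the tax, sellers need 47.5 more per unit: 139 - 0.5Q = 73 + 4Q + 47.5, so Q_t = 4.1111. Buyers pay P_b = 136.9444; sellers receive P_s = P_b - 47.5 = 89.4444.
Tax revenue = t x Q_t = 47.5 x 4.1111 = 195.2778.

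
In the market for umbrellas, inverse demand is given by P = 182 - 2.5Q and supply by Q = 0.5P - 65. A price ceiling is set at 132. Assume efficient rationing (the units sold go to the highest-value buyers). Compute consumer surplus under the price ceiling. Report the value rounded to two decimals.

Rewriting supply in inverse form: P = 130 + 2Q.
Free-market equilibrium: 182 - 2.5Q = 130 + 2Q gives Q* = 11.5556, P* = 153.1111.
At P = 132, sellers supply (132 - 130)/2 = 1 while buyers want more, so the quantity traded is 1 at price 132.
The demand price at Q = 1 is 179.5. CS is the trapezoid between demand and 132 over [0, 1]: (1/2)[(182 - 132) + (179.5 - 132)](1) = 48.75.

48.75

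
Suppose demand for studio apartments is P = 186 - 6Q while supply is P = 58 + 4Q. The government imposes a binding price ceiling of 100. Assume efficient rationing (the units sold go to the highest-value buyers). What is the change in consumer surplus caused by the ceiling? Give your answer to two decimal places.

Without the control, 186 - 6Q = 58 + 4Q so Q* = 12.8 and P* = 109.2.
At the ceiling price 100, quantity supplied is (100 - 58)/4 = 10.5; supply is the short side, so Q = 10.5 trades at P = 100.
CS goes from (1/2)(12.8)(76.8) = 491.52 to 572.25 (computed as (186 - 100)(10.5) - (1/2)(6)(10.5)^2), a change of 80.73.

80.73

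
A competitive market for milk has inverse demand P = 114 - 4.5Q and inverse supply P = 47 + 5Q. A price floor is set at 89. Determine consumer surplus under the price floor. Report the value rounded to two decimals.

69.44

Without the control, 114 - 4.5Q = 47 + 5Q so Q* = 7.0526 and P* = 82.2632.
At P = 89, buyers demand (114 - 89)/4.5 = 5.5556 while sellers would supply more, so the quantity traded is 5.5556 at price 89.
CS is the triangle under demand above 89: (1/2)(5.5556)(114 - 89) = 69.4444.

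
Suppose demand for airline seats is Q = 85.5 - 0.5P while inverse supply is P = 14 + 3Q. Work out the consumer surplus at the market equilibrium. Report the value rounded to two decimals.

Rewriting demand in inverse form: P = 171 - 2Q.
Equilibrium: 171 - 2Q = 14 + 3Q, so Q* = 31.4 and P* = 108.2.
Consumer surplus is the triangle under demand above P*: (1/2)(31.4)(171 - 108.2) = (1/2)(31.4)(62.8) = 985.96.

985.96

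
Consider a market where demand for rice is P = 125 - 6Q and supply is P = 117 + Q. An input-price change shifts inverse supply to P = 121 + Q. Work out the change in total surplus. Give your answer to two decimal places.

Initial equilibrium: Q_0 = 1.1429, P_0 = 118.1429; CS_0 = (1/2)(1.1429)(6.8571) = 3.9184, PS_0 = (1/2)(1.1429)(1.1429) = 0.6531.
New equilibrium: 125 - 6Q = 121 + Q gives Q_1 = 0.5714, P_1 = 121.5714; CS_1 = 0.9796, PS_1 = 0.1633.
Change in total surplus = (0.9796 + 0.1633) - (3.9184 + 0.6531) = -3.4286.

-3.43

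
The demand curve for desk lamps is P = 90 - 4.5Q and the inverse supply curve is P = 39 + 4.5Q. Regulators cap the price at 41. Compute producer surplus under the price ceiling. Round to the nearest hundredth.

0.44

Without the control, 90 - 4.5Q = 39 + 4.5Q so Q* = 5.6667 and P* = 64.5.
At P = 41, sellers supply (41 - 39)/4.5 = 0.4444 while buyers want more, so the quantity traded is 0.4444 at price 41.
PS is the triangle above supply below 41: (1/2)(0.4444)(41 - 39) = 0.4444.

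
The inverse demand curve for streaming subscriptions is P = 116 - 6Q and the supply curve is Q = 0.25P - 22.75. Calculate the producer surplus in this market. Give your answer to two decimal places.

12.50

Rewriting supply in inverse form: P = 91 + 4Q.
Setting demand equal to supply, 25 = 10Q, so Q* = 2.5 and P* = 101.
The supply curve's price intercept is 91, so PS = (1/2)(Q*)(P* - 91) = (1/2)(2.5)(10) = 12.5.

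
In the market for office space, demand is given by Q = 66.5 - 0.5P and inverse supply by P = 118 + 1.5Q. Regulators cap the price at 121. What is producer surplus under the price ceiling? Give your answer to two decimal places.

3.00

Rewriting demand in inverse form: P = 133 - 2Q.
Free-market equilibrium: 133 - 2Q = 118 + 1.5Q gives Q* = 4.2857, P* = 124.4286.
At P = 121, sellers supply (121 - 118)/1.5 = 2 while buyers want more, so the quantity traded is 2 at price 121.
PS is the triangle above supply below 121: (1/2)(2)(121 - 118) = 3.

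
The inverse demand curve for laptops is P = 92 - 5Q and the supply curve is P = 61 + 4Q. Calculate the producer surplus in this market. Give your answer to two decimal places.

Setting demand equal to supply, 31 = 9Q, so Q* = 3.4444 and P* = 74.7778.
PS is the area between P* and the supply curve from 0 to Q*: (1/2)(3.4444)(13.7778) = 23.7284.

23.73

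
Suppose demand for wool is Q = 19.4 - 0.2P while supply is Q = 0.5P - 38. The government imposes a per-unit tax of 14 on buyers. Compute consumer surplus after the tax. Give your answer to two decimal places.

2.50

Rewriting demand in inverse form: P = 97 - 5Q.
Rewriting supply in inverse form: P = 76 + 2Q.
Without the tax, 97 - 5Q = 76 + 2Q so Q* = 3 and P* = 82.
A tax on buyers shifts demand down by 14: (97 - 14) - 5Q = 76 + 2Q, so Q_t = 1. Buyers pay P_b = 92; sellers receive P_s = P_b - 14 = 78.
CS = (1/2)(Q_t)(97 - P_b) = (1/2)(1)(5) = 2.5.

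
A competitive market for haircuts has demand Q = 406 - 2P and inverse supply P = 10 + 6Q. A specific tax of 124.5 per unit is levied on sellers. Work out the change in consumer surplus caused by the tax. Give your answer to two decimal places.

-192.64

Rewriting demand in inverse form: P = 203 - 0.5Q.
Without the tax, 203 - 0.5Q = 10 + 6Q so Q* = 29.6923 and P* = 188.1538.
A tax on sellers shifts supply up by 124.5: 203 - 0.5Q = 10 + 6Q + 124.5, so Q_t = 10.5385. Buyers pay P_b = 197.7308; sellers receive P_s = P_b - 124.5 = 73.2308.
Consumers lose the trapezoid between P* and P_b out to Q_t plus the triangle from Q_t to Q*: change in CS = 27.7648 - 220.4083 = -192.6435.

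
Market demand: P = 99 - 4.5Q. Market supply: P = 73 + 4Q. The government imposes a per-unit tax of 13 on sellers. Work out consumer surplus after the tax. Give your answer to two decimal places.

5.26

Pre-tax equilibrium: 99 - 4.5Q = 73 + 4Q gives Q* = 3.0588, P* = 85.2353.
A tax on sellers shifts supply up by 13: 99 - 4.5Q = 73 + 4Q + 13, so Q_t = 1.5294. Buyers pay P_b = 92.1176; sellers receive P_s = P_b - 13 = 79.1176.
CS = (1/2)(Q_t)(99 - P_b) = (1/2)(1.5294)(6.8824) = 5.263.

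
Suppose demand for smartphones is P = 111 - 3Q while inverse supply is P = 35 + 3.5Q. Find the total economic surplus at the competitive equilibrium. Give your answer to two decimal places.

444.31

Equilibrium: 111 - 3Q = 35 + 3.5Q, so Q* = 11.6923 and P* = 75.9231.
CS = (1/2)(11.6923)(35.0769) = 205.0651 and PS = (1/2)(11.6923)(40.9231) = 239.2426, so total surplus = 444.3077.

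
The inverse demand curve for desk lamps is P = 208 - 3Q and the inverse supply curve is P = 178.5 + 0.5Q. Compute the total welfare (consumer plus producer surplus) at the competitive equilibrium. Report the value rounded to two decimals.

Equilibrium: 208 - 3Q = 178.5 + 0.5Q, so Q* = 8.4286 and P* = 182.7143.
CS = (1/2)(8.4286)(25.2857) = 106.5612 and PS = (1/2)(8.4286)(4.2143) = 17.7602, so total surplus = 124.3214.

124.32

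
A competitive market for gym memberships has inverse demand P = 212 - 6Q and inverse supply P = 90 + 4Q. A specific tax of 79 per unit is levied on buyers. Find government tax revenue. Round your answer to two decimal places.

339.70

Pre-tax equilibrium: 212 - 6Q = 90 + 4Q gives Q* = 12.2, P* = 138.8.
A tax on buyers shifts demand down by 79: (212 - 79) - 6Q = 90 + 4Q, so Q_t = 4.3. Buyers pay P_b = 186.2; sellers receive P_s = P_b - 79 = 107.2.
Revenue is the tax times quantity traded: 79 x 4.3 = 339.7.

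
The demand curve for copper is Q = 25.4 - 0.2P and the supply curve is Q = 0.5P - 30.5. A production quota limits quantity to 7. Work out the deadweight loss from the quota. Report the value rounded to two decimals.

20.64

Rewriting demand in inverse form: P = 127 - 5Q.
Rewriting supply in inverse form: P = 61 + 2Q.
Unrestricted equilibrium: Q* = (127 - 61)/(5 + 2) = 9.4286.
At Q = 7 the demand price is 127 - 5(7) = 92 and the supply price is 61 + 2(7) = 75.
Deadweight loss is the triangle between the curves from 7 to 9.4286: (1/2)(92 - 75)(9.4286 - 7) = 20.6429.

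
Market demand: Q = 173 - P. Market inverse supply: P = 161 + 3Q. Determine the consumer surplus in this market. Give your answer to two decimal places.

4.50

Rewriting demand in inverse form: P = 173 - Q.
Set 173 - Q = 161 + 3Q, which gives 12 = 4Q, so Q* = 3 and P* = 173 - (3) = 170.
CS is the area between the demand curve and P* from 0 to Q*: (1/2)(3)(3) = 4.5.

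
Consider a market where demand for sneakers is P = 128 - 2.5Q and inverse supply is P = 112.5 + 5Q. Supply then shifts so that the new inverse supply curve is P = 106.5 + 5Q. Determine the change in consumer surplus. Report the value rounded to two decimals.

Initial equilibrium: Q_0 = 2.0667, P_0 = 122.8333; CS_0 = (1/2)(2.0667)(5.1667) = 5.3389, PS_0 = (1/2)(2.0667)(10.3333) = 10.6778.
New equilibrium: 128 - 2.5Q = 106.5 + 5Q gives Q_1 = 2.8667, P_1 = 120.8333; CS_1 = 10.2722, PS_1 = 20.5444.
Change in consumer surplus = 10.2722 - 5.3389 = 4.9333.

4.93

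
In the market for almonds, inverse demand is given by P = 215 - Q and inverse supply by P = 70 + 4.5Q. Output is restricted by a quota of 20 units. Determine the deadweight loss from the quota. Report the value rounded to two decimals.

Unrestricted equilibrium: Q* = (215 - 70)/(1 + 4.5) = 26.3636.
At Q = 20 the demand price is 215 - (20) = 195 and the supply price is 70 + 4.5(20) = 160.
Deadweight loss is the triangle between the curves from 20 to 26.3636: (1/2)(195 - 160)(26.3636 - 20) = 111.3636.

111.36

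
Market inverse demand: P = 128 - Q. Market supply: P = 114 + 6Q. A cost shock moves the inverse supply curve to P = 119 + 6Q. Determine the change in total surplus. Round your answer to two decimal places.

-8.21

Initial equilibrium: Q_0 = 2, P_0 = 126; CS_0 = (1/2)(2)(2) = 2, PS_0 = (1/2)(2)(12) = 12.
New equilibrium: 128 - Q = 119 + 6Q gives Q_1 = 1.2857, P_1 = 126.7143; CS_1 = 0.8265, PS_1 = 4.9592.
Change in total surplus = (0.8265 + 4.9592) - (2 + 12) = -8.2143.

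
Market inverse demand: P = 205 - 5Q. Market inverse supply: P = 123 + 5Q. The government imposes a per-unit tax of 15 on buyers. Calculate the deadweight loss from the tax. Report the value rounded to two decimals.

11.25

Pre-tax equilibrium: 205 - 5Q = 123 + 5Q gives Q* = 8.2, P* = 164.
A tax on buyers shifts demand down by 15: (205 - 15) - 5Q = 123 + 5Q, so Q_t = 6.7. Buyers pay P_b = 171.5; sellers receive P_s = P_b - 15 = 156.5.
The welfare triangle lost has base Q* - Q_t = 1.5 and height t = 15, so DWL = (1/2)(1.5)(15) = 11.25.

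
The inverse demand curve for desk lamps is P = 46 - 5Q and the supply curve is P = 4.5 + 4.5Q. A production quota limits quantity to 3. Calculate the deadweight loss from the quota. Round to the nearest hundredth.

8.89

Unrestricted equilibrium: Q* = (46 - 4.5)/(5 + 4.5) = 4.3684.
At Q = 3 the demand price is 46 - 5(3) = 31 and the supply price is 4.5 + 4.5(3) = 18.
DWL = (1/2)(gap between curves at 3) x (Q* - 3) = (1/2)(13)(1.3684) = 8.8947.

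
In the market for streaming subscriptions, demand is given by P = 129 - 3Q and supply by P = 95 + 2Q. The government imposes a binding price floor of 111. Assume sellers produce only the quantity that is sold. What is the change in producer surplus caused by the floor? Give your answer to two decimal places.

13.76

Without the control, 129 - 3Q = 95 + 2Q so Q* = 6.8 and P* = 108.6.
At P = 111, buyers demand (129 - 111)/3 = 6 while sellers would supply more, so the quantity traded is 6 at price 111.
PS goes from (1/2)(6.8)(13.6) = 46.24 to 60 (computed as (111 - 95)(6) - (1/2)(2)(6)^2), a change of 13.76.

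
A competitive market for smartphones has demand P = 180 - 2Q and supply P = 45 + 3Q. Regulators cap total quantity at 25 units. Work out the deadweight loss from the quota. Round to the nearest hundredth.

Without the quota, 180 - 2Q = 45 + 3Q gives Q* = 27.
At Q = 25 the demand price is 180 - 2(25) = 130 and the supply price is 45 + 3(25) = 120.
DWL = (1/2)(gap between curves at 25) x (Q* - 25) = (1/2)(10)(2) = 10.

10.00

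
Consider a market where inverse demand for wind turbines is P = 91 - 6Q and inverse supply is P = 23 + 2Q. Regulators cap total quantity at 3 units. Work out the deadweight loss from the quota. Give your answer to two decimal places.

121.00

Unrestricted equilibrium: Q* = (91 - 23)/(6 + 2) = 8.5.
At Q = 3 the demand price is 91 - 6(3) = 73 and the supply price is 23 + 2(3) = 29.
Deadweight loss is the triangle between the curves from 3 to 8.5: (1/2)(73 - 29)(8.5 - 3) = 121.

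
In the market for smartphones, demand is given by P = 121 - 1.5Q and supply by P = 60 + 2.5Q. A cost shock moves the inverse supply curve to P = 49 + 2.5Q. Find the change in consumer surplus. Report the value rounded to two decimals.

68.58

Initial equilibrium: Q_0 = 15.25, P_0 = 98.125; CS_0 = (1/2)(15.25)(22.875) = 174.4219, PS_0 = (1/2)(15.25)(38.125) = 290.7031.
New equilibrium: 121 - 1.5Q = 49 + 2.5Q gives Q_1 = 18, P_1 = 94; CS_1 = 243, PS_1 = 405.
Change in consumer surplus = 243 - 174.4219 = 68.5781.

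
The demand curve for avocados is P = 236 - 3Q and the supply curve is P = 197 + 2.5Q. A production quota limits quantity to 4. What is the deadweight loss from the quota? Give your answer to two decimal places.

Without the quota, 236 - 3Q = 197 + 2.5Q gives Q* = 7.0909.
At Q = 4 the demand price is 236 - 3(4) = 224 and the supply price is 197 + 2.5(4) = 207.
DWL = (1/2)(gap between curves at 4) x (Q* - 4) = (1/2)(17)(3.0909) = 26.2727.

26.27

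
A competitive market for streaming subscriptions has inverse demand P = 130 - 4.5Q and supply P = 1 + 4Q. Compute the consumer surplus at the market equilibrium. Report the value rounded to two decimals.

Set 130 - 4.5Q = 1 + 4Q, which gives 129 = 8.5Q, so Q* = 15.1765 and P* = 130 - 4.5(15.1765) = 61.7059.
CS is the area between the demand curve and P* from 0 to Q*: (1/2)(15.1765)(68.2941) = 518.2318.

518.23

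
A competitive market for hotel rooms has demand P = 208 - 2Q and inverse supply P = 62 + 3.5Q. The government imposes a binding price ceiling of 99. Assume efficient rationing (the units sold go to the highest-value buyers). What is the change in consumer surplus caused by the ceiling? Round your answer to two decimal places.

Free-market equilibrium: 208 - 2Q = 62 + 3.5Q gives Q* = 26.5455, P* = 154.9091.
At P = 99, sellers supply (99 - 62)/3.5 = 10.5714 while buyers want more, so the quantity traded is 10.5714 at price 99.
CS goes from (1/2)(26.5455)(53.0909) = 704.6612 to 1040.5306 (computed as (208 - 99)(10.5714) - (1/2)(2)(10.5714)^2), a change of 335.8695.

335.87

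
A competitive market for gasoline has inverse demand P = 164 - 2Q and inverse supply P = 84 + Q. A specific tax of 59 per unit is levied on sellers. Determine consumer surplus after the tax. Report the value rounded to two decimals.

Without the tax, 164 - 2Q = 84 + Q so Q* = 26.6667 and P* = 110.6667.
A tax on sellers shifts supply up by 59: 164 - 2Q = 84 + Q + 59, so Q_t = 7. Buyers pay P_b = 150; sellers receive P_s = P_b - 59 = 91.
Consumer surplus is the triangle under demand above P_b: (1/2)(7)(164 - 150) = 49.

49.00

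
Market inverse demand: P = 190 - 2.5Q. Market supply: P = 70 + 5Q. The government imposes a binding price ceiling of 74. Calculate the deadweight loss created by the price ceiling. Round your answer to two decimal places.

Free-market equilibrium: 190 - 2.5Q = 70 + 5Q gives Q* = 16, P* = 150.
At the ceiling price 74, quantity supplied is (74 - 70)/5 = 0.8; supply is the short side, so Q = 0.8 trades at P = 74.
At Q = 0.8 the demand price is 188 and the supply price is 74. Deadweight loss is the triangle between the curves from 0.8 to 16: (1/2)(188 - 74)(16 - 0.8) = 866.4.

866.40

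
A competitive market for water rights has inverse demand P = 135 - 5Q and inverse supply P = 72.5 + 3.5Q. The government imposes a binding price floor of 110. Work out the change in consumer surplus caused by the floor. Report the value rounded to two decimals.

-72.66

Without the control, 135 - 5Q = 72.5 + 3.5Q so Q* = 7.3529 and P* = 98.2353.
At the floor price 110, quantity demanded is (135 - 110)/5 = 5; demand is the short side, so Q = 5 trades at P = 110.
CS goes from (1/2)(7.3529)(36.7647) = 135.1644 to 62.5 (computed as (135 - 110)(5) - (1/2)(5)(5)^2), a change of -72.6644.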